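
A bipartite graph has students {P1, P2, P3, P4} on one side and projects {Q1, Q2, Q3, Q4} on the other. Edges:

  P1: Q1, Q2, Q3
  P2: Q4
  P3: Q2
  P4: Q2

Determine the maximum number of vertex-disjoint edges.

Unit-capacity flow: source→left, listed edges, right→sink; max matching = max flow.
Augmenting path P1→Q1 (+1); matched 1.
Augmenting path P2→Q4 (+1); matched 2.
Augmenting path P3→Q2 (+1); matched 3.
No augmenting path remains; maximum matching = 3.
König certificate: {P1, P2, Q2} is a vertex cover of size 3 (every listed pair touches it), so no matching can be larger.

3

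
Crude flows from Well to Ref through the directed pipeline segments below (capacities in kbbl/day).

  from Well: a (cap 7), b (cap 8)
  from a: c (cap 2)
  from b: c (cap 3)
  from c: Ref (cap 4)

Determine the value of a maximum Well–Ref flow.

4

Augment Well→a→c→Ref: bottleneck 2, flow now 2.
Augment Well→b→c→Ref: bottleneck 2, flow now 4.
No augmenting path remains; maximum flow = 4.
In the residual graph, reachable from Well: {Well, a, b, c}.
Min-cut edges: c→Ref (4); capacity 4 = 4.
This cut is saturated, so no flow can exceed 4.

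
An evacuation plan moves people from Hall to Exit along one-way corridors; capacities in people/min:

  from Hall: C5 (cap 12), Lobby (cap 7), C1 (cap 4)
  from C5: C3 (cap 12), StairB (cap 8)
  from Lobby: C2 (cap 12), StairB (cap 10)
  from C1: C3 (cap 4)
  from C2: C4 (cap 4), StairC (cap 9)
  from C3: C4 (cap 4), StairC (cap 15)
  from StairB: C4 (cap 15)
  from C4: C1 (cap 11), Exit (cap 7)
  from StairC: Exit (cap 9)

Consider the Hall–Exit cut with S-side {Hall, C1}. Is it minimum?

Given cut capacity: 12 + 7 + 4 = 23.
Augment Hall→C5→C3→C4→Exit: bottleneck 4, flow now 4.
Augment Hall→C5→C3→StairC→Exit: bottleneck 8, flow now 12.
Augment Hall→Lobby→C2→C4→Exit: bottleneck 3, flow now 15.
Augment Hall→Lobby→C2→StairC→Exit: bottleneck 1, flow now 16.
No augmenting path remains; maximum flow = 16.
In the residual graph, reachable from Hall: {Hall, C5, Lobby, C1, C2, C3, StairB, C4, StairC}.
Min-cut edges: C4→Exit (7), StairC→Exit (9); capacity 7 + 9 = 16.
Cut capacity 23 exceeds the max flow 16, so it is not minimum.

No — its capacity is 23, but the minimum cut has capacity 16.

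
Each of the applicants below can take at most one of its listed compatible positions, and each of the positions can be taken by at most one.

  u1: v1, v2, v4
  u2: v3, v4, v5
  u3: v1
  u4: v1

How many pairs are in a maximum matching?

3

Unit-capacity flow: source→left, listed edges, right→sink; max matching = max flow.
Augmenting path u1→v1 (+1); matched 1.
Augmenting path u2→v3 (+1); matched 2.
Augmenting path u3→v1→u1→v2 (+1); matched 3.
No augmenting path remains; maximum matching = 3.
König certificate: {u1, u2, v1} is a vertex cover of size 3 (every listed pair touches it), so no matching can be larger.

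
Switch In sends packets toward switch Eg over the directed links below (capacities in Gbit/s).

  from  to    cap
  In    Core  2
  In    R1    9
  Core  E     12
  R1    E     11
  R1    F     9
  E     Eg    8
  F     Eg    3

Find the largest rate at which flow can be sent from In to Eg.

11

Augment In→Core→E→Eg: bottleneck 2, flow now 2.
Augment In→R1→E→Eg: bottleneck 6, flow now 8.
Augment In→R1→F→Eg: bottleneck 3, flow now 11.
No augmenting path remains; maximum flow = 11.
In the residual graph, reachable from In: {In}.
Min-cut edges: In→Core (2), In→R1 (9); capacity 2 + 9 = 11.
This cut is saturated, so no flow can exceed 11.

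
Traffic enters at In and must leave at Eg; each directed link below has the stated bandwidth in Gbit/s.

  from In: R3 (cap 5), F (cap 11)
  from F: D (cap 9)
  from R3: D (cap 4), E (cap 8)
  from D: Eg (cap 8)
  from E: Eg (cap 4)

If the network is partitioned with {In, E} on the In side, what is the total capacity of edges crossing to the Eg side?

20

Edges leaving {In, E}: In→F (11), In→R3 (5), E→Eg (4).
Cut capacity = 11 + 5 + 4 = 20.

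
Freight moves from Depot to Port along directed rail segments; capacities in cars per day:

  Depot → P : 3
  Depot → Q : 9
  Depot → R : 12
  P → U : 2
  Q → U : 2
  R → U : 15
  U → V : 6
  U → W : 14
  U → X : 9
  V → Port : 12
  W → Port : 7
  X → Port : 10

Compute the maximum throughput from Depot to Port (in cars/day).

Augment Depot→P→U→V→Port: bottleneck 2, flow now 2.
Augment Depot→Q→U→V→Port: bottleneck 2, flow now 4.
Augment Depot→R→U→V→Port: bottleneck 2, flow now 6.
Augment Depot→R→U→W→Port: bottleneck 7, flow now 13.
Augment Depot→R→U→X→Port: bottleneck 3, flow now 16.
No augmenting path remains; maximum flow = 16.
In the residual graph, reachable from Depot: {Depot, P, Q}.
Min-cut edges: Depot→R (12), P→U (2), Q→U (2); capacity 12 + 2 + 2 = 16.
This cut is saturated, so no flow can exceed 16.

16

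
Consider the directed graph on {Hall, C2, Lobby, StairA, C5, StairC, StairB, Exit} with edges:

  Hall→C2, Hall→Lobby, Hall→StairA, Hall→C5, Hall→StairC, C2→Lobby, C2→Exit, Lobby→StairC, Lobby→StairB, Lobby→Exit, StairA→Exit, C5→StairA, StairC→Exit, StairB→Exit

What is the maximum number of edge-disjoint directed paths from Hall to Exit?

Assign every edge capacity 1; by Menger, the answer equals the max flow.
Path Hall→C2→Exit (+1); total 1.
Path Hall→Lobby→Exit (+1); total 2.
Path Hall→StairA→Exit (+1); total 3.
Path Hall→StairC→Exit (+1); total 4.
No residual Hall→Exit path; max flow = 4.
Certifying cut of size 4: {Hall→C2, Hall→Lobby, Hall→StairC, StairA→Exit}.

4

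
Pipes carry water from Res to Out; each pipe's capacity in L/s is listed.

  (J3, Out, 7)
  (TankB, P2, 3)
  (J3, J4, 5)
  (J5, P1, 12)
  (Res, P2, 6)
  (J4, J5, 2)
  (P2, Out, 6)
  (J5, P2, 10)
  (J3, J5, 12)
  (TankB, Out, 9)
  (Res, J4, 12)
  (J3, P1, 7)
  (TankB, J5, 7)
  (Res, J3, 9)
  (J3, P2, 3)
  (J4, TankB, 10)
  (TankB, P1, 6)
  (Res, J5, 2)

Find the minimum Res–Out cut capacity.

22

Augment Res→J3→Out: bottleneck 7, flow now 7.
Augment Res→P2→Out: bottleneck 6, flow now 13.
Augment Res→J4→TankB→Out: bottleneck 9, flow now 22.
No augmenting path remains; maximum flow = 22.
By max-flow min-cut, the minimum cut capacity equals the max flow.
In the residual graph, reachable from Res: {Res, J3, J4, TankB, J5, P2, P1}.
Min-cut edges: J3→Out (7), TankB→Out (9), P2→Out (6); capacity 7 + 9 + 6 = 22.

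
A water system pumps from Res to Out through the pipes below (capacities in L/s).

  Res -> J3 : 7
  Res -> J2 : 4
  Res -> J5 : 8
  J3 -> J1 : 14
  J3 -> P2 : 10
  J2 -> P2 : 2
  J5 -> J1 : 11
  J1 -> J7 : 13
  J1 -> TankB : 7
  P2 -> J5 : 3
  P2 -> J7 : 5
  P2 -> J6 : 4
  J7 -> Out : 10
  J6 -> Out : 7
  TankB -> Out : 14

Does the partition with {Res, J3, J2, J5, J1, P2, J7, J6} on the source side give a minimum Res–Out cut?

No — its capacity is 24, but the minimum cut has capacity 17.

Given cut capacity: 7 + 10 + 7 = 24.
Augment Res→J3→J1→J7→Out: bottleneck 7, flow now 7.
Augment Res→J2→P2→J7→Out: bottleneck 2, flow now 9.
Augment Res→J5→J1→J7→Out: bottleneck 1, flow now 10.
Augment Res→J5→J1→TankB→Out: bottleneck 7, flow now 17.
No augmenting path remains; maximum flow = 17.
In the residual graph, reachable from Res: {Res, J2}.
Min-cut edges: Res→J3 (7), Res→J5 (8), J2→P2 (2); capacity 7 + 8 + 2 = 17.
Cut capacity 24 exceeds the max flow 17, so it is not minimum.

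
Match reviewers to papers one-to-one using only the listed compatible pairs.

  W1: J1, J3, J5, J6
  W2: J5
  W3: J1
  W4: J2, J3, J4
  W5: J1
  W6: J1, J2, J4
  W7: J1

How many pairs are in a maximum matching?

5

Unit-capacity flow: source→left, listed edges, right→sink; max matching = max flow.
Augmenting path W1→J1 (+1); matched 1.
Augmenting path W2→J5 (+1); matched 2.
Augmenting path W4→J2 (+1); matched 3.
Augmenting path W6→J4 (+1); matched 4.
Augmenting path W3→J1→W1→J3 (+1); matched 5.
No augmenting path remains; maximum matching = 5.
König certificate: {W1, W2, W4, W6, J1} is a vertex cover of size 5 (every listed pair touches it), so no matching can be larger.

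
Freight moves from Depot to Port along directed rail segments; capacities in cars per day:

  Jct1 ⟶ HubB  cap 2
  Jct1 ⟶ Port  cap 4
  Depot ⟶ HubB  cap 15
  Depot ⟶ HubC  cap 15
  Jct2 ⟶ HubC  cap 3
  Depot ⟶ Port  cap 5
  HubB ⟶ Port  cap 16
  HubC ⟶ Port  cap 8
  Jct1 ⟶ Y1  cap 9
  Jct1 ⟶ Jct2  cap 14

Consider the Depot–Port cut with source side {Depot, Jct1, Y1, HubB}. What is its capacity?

54

Edges leaving {Depot, Jct1, Y1, HubB}: Depot→HubC (15), Depot→Port (5), Jct1→Jct2 (14), Jct1→Port (4), HubB→Port (16).
Cut capacity = 15 + 5 + 14 + 4 + 16 = 54.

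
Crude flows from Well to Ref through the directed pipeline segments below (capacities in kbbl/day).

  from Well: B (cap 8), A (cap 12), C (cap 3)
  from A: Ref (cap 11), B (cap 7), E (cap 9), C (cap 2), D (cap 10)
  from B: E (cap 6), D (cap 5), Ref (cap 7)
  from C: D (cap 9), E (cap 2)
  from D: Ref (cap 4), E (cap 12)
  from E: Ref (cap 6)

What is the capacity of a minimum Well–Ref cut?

Augment Well→A→Ref: bottleneck 11, flow now 11.
Augment Well→B→Ref: bottleneck 7, flow now 18.
Augment Well→A→D→Ref: bottleneck 1, flow now 19.
Augment Well→B→D→Ref: bottleneck 1, flow now 20.
Augment Well→C→D→Ref: bottleneck 2, flow now 22.
Augment Well→C→E→Ref: bottleneck 1, flow now 23.
No augmenting path remains; maximum flow = 23.
By max-flow min-cut, the minimum cut capacity equals the max flow.
In the residual graph, reachable from Well: {Well}.
Min-cut edges: Well→A (12), Well→B (8), Well→C (3); capacity 12 + 8 + 3 = 23.

23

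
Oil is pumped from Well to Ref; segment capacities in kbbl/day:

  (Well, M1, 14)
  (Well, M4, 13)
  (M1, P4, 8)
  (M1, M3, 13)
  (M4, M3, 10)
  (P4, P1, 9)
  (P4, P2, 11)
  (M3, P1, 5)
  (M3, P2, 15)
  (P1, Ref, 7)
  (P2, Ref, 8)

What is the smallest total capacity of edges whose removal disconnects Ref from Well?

15

Augment Well→M1→P4→P1→Ref: bottleneck 7, flow now 7.
Augment Well→M1→P4→P2→Ref: bottleneck 1, flow now 8.
Augment Well→M1→M3→P2→Ref: bottleneck 6, flow now 14.
Augment Well→M4→M3→P2→Ref: bottleneck 1, flow now 15.
No augmenting path remains; maximum flow = 15.
By max-flow min-cut, the minimum cut capacity equals the max flow.
In the residual graph, reachable from Well: {Well, M1, M4, P4, M3, P1, P2}.
Min-cut edges: P1→Ref (7), P2→Ref (8); capacity 7 + 8 = 15.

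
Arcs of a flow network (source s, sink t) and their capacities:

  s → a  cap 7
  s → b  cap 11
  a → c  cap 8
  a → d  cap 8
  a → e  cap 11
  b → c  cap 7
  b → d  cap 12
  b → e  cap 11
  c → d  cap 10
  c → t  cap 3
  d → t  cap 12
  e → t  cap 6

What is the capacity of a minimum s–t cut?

Augment s→a→c→t: bottleneck 3, flow now 3.
Augment s→a→d→t: bottleneck 4, flow now 7.
Augment s→b→d→t: bottleneck 8, flow now 15.
Augment s→b→e→t: bottleneck 3, flow now 18.
No augmenting path remains; maximum flow = 18.
By max-flow min-cut, the minimum cut capacity equals the max flow.
In the residual graph, reachable from s: {s}.
Min-cut edges: s→a (7), s→b (11); capacity 7 + 11 = 18.

18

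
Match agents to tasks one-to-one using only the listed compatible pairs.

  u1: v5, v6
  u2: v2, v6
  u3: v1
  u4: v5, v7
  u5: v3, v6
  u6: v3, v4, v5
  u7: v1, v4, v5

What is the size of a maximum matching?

7

Unit-capacity flow: source→left, listed edges, right→sink; max matching = max flow.
Augmenting path u1→v5 (+1); matched 1.
Augmenting path u2→v2 (+1); matched 2.
Augmenting path u3→v1 (+1); matched 3.
Augmenting path u4→v7 (+1); matched 4.
Augmenting path u5→v3 (+1); matched 5.
Augmenting path u6→v4 (+1); matched 6.
Augmenting path u7→v5→u1→v6 (+1); matched 7.
No augmenting path remains; maximum matching = 7.
König certificate: {u1, u2, u3, u4, u5, u6, u7} is a vertex cover of size 7 (every listed pair touches it), so no matching can be larger.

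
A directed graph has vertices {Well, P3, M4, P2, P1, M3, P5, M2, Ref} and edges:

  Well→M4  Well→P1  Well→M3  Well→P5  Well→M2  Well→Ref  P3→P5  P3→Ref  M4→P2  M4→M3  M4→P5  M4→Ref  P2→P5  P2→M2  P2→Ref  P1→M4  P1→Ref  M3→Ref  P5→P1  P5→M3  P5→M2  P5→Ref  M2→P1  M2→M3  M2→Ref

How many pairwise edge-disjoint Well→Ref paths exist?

6

Assign every edge capacity 1; by Menger, the answer equals the max flow.
Path Well→Ref (+1); total 1.
Path Well→M4→Ref (+1); total 2.
Path Well→P1→Ref (+1); total 3.
Path Well→M3→Ref (+1); total 4.
Path Well→P5→Ref (+1); total 5.
Path Well→M2→Ref (+1); total 6.
No residual Well→Ref path; max flow = 6.
Certifying cut of size 6: {Well→M2, Well→M3, Well→M4, Well→P1, Well→P5, Well→Ref}.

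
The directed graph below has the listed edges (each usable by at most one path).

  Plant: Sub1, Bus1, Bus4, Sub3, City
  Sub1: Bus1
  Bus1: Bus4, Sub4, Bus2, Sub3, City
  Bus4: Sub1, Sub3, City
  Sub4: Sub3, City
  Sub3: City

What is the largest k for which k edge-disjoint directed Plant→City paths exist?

Assign every edge capacity 1; by Menger, the answer equals the max flow.
Path Plant→City (+1); total 1.
Path Plant→Bus1→City (+1); total 2.
Path Plant→Bus4→City (+1); total 3.
Path Plant→Sub3→City (+1); total 4.
Path Plant→Sub1→Bus1→Sub4→City (+1); total 5.
No residual Plant→City path; max flow = 5.
Certifying cut of size 5: {Plant→Bus1, Plant→Bus4, Plant→City, Plant→Sub1, Plant→Sub3}.

5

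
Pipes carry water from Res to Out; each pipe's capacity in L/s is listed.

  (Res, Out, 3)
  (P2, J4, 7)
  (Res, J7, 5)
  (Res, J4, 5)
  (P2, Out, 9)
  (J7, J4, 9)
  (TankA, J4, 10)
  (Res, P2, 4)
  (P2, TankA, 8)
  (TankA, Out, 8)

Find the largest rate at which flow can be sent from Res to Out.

7

Augment Res→Out: bottleneck 3, flow now 3.
Augment Res→P2→Out: bottleneck 4, flow now 7.
No augmenting path remains; maximum flow = 7.
In the residual graph, reachable from Res: {Res, J7, J4}.
Min-cut edges: Res→P2 (4), Res→Out (3); capacity 4 + 3 = 7.
This cut is saturated, so no flow can exceed 7.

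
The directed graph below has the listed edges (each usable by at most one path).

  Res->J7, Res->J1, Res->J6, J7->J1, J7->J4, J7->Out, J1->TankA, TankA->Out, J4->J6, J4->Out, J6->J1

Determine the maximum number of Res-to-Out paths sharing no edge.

Assign every edge capacity 1; by Menger, the answer equals the max flow.
Path Res→J7→Out (+1); total 1.
Path Res→J1→TankA→Out (+1); total 2.
No residual Res→Out path; max flow = 2.
Certifying cut of size 2: {J1→TankA, Res→J7}.

2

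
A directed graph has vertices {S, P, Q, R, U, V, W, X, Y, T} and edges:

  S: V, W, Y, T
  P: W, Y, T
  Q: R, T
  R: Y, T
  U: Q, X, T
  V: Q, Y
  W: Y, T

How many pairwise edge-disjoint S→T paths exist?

Assign every edge capacity 1; by Menger, the answer equals the max flow.
Path S→T (+1); total 1.
Path S→W→T (+1); total 2.
Path S→V→Q→T (+1); total 3.
No residual S→T path; max flow = 3.
Certifying cut of size 3: {S→T, S→V, S→W}.

3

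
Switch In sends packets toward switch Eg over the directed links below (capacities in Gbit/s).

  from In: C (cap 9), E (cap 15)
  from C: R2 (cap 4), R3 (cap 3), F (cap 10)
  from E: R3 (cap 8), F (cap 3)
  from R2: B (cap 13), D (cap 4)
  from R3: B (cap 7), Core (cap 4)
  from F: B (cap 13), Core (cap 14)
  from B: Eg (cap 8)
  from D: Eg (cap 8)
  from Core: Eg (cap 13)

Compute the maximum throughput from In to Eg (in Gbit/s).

Augment In→C→R2→B→Eg: bottleneck 4, flow now 4.
Augment In→C→R3→B→Eg: bottleneck 3, flow now 7.
Augment In→C→F→B→Eg: bottleneck 1, flow now 8.
Augment In→C→F→Core→Eg: bottleneck 1, flow now 9.
Augment In→E→R3→Core→Eg: bottleneck 4, flow now 13.
Augment In→E→F→Core→Eg: bottleneck 3, flow now 16.
Augment In→E→R3→C→F→Core→Eg: bottleneck 3, flow now 19. (uses reverse residual edge)
Augment In→E→R3→B→R2→D→Eg: bottleneck 1, flow now 20. (uses reverse residual edge)
No augmenting path remains; maximum flow = 20.
In the residual graph, reachable from In: {In, E}.
Min-cut edges: In→C (9), E→R3 (8), E→F (3); capacity 9 + 8 + 3 = 20.
This cut is saturated, so no flow can exceed 20.

20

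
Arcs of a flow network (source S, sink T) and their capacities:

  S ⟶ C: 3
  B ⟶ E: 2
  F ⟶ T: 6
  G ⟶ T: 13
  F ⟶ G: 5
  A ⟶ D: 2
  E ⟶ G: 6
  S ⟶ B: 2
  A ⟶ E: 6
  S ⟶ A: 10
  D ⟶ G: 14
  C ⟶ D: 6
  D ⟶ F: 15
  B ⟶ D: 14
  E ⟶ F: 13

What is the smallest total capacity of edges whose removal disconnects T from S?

13

Augment S→A→D→F→T: bottleneck 2, flow now 2.
Augment S→A→E→F→T: bottleneck 4, flow now 6.
Augment S→A→E→G→T: bottleneck 2, flow now 8.
Augment S→B→D→G→T: bottleneck 2, flow now 10.
Augment S→C→D→G→T: bottleneck 3, flow now 13.
No augmenting path remains; maximum flow = 13.
By max-flow min-cut, the minimum cut capacity equals the max flow.
In the residual graph, reachable from S: {S, A}.
Min-cut edges: S→B (2), S→C (3), A→D (2), A→E (6); capacity 2 + 3 + 2 + 6 = 13.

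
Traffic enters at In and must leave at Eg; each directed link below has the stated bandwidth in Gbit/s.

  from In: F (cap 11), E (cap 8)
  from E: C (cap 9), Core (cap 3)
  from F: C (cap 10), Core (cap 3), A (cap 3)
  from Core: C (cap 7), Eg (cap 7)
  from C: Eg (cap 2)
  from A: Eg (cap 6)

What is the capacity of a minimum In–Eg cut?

Augment In→E→Core→Eg: bottleneck 3, flow now 3.
Augment In→E→C→Eg: bottleneck 2, flow now 5.
Augment In→F→Core→Eg: bottleneck 3, flow now 8.
Augment In→F→A→Eg: bottleneck 3, flow now 11.
No augmenting path remains; maximum flow = 11.
By max-flow min-cut, the minimum cut capacity equals the max flow.
In the residual graph, reachable from In: {In, E, F, C}.
Min-cut edges: E→Core (3), F→Core (3), F→A (3), C→Eg (2); capacity 3 + 3 + 3 + 2 = 11.

11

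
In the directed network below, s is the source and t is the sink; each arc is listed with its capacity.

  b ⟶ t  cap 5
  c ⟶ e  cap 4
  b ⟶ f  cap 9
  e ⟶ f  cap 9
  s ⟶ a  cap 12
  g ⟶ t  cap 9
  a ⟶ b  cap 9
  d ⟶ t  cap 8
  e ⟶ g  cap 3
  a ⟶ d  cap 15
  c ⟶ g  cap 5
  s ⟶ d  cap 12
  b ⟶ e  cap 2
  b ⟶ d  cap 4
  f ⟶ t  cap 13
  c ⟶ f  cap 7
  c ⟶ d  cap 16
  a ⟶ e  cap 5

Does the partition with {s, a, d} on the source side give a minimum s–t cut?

No — its capacity is 22, but the minimum cut has capacity 20.

Given cut capacity: 9 + 5 + 8 = 22.
Augment s→d→t: bottleneck 8, flow now 8.
Augment s→a→b→t: bottleneck 5, flow now 13.
Augment s→a→b→f→t: bottleneck 4, flow now 17.
Augment s→a→e→f→t: bottleneck 3, flow now 20.
No augmenting path remains; maximum flow = 20.
In the residual graph, reachable from s: {s, d}.
Min-cut edges: s→a (12), d→t (8); capacity 12 + 8 = 20.
Cut capacity 22 exceeds the max flow 20, so it is not minimum.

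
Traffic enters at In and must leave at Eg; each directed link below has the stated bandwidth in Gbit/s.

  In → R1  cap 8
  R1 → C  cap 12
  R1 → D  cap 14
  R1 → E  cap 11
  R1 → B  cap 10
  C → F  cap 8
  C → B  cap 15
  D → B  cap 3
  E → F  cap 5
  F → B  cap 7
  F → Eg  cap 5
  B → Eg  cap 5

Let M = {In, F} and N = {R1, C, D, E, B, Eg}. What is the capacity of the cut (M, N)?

Edges leaving {In, F}: In→R1 (8), F→B (7), F→Eg (5).
Cut capacity = 8 + 7 + 5 = 20.

20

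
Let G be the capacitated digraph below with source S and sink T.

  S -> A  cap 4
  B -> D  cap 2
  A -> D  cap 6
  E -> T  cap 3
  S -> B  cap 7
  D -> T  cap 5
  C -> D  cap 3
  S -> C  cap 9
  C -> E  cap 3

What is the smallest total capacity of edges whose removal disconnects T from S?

8

Augment S→A→D→T: bottleneck 4, flow now 4.
Augment S→B→D→T: bottleneck 1, flow now 5.
Augment S→C→E→T: bottleneck 3, flow now 8.
No augmenting path remains; maximum flow = 8.
By max-flow min-cut, the minimum cut capacity equals the max flow.
In the residual graph, reachable from S: {S, A, B, C, D}.
Min-cut edges: C→E (3), D→T (5); capacity 3 + 5 = 8.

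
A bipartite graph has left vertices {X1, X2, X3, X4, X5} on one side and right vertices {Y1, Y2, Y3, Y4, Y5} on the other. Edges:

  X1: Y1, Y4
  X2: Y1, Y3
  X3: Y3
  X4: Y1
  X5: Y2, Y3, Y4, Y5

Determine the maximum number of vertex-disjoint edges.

4

Unit-capacity flow: source→left, listed edges, right→sink; max matching = max flow.
Augmenting path X1→Y1 (+1); matched 1.
Augmenting path X2→Y3 (+1); matched 2.
Augmenting path X5→Y2 (+1); matched 3.
Augmenting path X4→Y1→X1→Y4 (+1); matched 4.
No augmenting path remains; maximum matching = 4.
König certificate: {X1, X5, Y1, Y3} is a vertex cover of size 4 (every listed pair touches it), so no matching can be larger.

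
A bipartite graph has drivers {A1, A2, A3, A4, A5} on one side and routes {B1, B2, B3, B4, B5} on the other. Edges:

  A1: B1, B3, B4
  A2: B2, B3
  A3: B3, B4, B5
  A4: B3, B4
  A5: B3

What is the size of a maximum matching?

5

Unit-capacity flow: source→left, listed edges, right→sink; max matching = max flow.
Augmenting path A1→B1 (+1); matched 1.
Augmenting path A2→B2 (+1); matched 2.
Augmenting path A3→B3 (+1); matched 3.
Augmenting path A4→B4 (+1); matched 4.
Augmenting path A5→B3→A3→B5 (+1); matched 5.
No augmenting path remains; maximum matching = 5.
König certificate: {A1, A2, A3, A4, A5} is a vertex cover of size 5 (every listed pair touches it), so no matching can be larger.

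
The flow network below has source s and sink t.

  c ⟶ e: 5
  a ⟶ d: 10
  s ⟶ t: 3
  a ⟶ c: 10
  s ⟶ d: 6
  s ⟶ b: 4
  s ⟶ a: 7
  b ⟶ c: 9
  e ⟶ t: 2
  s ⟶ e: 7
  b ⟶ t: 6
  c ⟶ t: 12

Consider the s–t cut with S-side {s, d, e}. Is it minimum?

Given cut capacity: 7 + 4 + 3 + 2 = 16.
Augment s→t: bottleneck 3, flow now 3.
Augment s→b→t: bottleneck 4, flow now 7.
Augment s→e→t: bottleneck 2, flow now 9.
Augment s→a→c→t: bottleneck 7, flow now 16.
No augmenting path remains; maximum flow = 16.
Cut capacity 16 equals the max flow, so it is a minimum cut.

Yes — it is a minimum cut (capacity 16).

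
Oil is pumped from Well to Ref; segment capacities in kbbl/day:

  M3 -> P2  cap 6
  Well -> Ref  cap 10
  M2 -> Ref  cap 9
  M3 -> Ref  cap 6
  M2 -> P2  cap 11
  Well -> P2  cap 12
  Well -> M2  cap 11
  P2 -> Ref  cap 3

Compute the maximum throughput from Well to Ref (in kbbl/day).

22

Augment Well→Ref: bottleneck 10, flow now 10.
Augment Well→M2→Ref: bottleneck 9, flow now 19.
Augment Well→P2→Ref: bottleneck 3, flow now 22.
No augmenting path remains; maximum flow = 22.
In the residual graph, reachable from Well: {Well, M2, P2}.
Min-cut edges: Well→Ref (10), M2→Ref (9), P2→Ref (3); capacity 10 + 9 + 3 = 22.
This cut is saturated, so no flow can exceed 22.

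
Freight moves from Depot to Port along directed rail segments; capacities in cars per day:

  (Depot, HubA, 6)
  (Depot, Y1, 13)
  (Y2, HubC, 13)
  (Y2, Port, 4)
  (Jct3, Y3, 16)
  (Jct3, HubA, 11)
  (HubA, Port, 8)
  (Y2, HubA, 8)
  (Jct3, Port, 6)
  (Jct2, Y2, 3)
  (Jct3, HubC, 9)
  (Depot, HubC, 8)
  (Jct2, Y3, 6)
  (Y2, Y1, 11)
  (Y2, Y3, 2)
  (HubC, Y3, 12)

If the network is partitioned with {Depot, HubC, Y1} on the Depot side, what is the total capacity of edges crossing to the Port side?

Edges leaving {Depot, HubC, Y1}: Depot→HubA (6), HubC→Y3 (12).
Cut capacity = 6 + 12 = 18.

18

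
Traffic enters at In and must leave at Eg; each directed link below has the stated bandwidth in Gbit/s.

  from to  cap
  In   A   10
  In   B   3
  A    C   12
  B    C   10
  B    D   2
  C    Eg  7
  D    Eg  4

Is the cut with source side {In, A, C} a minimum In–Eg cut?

Given cut capacity: 3 + 7 = 10.
Augment In→A→C→Eg: bottleneck 7, flow now 7.
Augment In→B→D→Eg: bottleneck 2, flow now 9.
No augmenting path remains; maximum flow = 9.
In the residual graph, reachable from In: {In, A, B, C}.
Min-cut edges: B→D (2), C→Eg (7); capacity 2 + 7 = 9.
Cut capacity 10 exceeds the max flow 9, so it is not minimum.

No — its capacity is 10, but the minimum cut has capacity 9.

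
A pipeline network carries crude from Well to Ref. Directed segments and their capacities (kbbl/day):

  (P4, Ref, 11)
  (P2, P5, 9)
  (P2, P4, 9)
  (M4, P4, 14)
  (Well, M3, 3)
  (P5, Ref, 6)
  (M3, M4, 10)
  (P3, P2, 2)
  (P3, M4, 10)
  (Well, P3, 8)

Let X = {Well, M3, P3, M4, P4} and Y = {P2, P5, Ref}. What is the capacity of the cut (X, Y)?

Edges leaving {Well, M3, P3, M4, P4}: P3→P2 (2), P4→Ref (11).
Cut capacity = 2 + 11 = 13.

13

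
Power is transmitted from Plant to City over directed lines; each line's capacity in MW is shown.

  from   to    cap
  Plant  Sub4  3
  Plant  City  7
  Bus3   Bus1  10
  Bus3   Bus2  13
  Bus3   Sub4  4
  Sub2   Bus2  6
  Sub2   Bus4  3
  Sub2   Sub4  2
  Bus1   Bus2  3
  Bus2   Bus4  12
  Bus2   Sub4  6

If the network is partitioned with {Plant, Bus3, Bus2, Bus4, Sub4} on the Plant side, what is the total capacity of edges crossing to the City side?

17

Edges leaving {Plant, Bus3, Bus2, Bus4, Sub4}: Plant→City (7), Bus3→Bus1 (10).
Cut capacity = 7 + 10 = 17.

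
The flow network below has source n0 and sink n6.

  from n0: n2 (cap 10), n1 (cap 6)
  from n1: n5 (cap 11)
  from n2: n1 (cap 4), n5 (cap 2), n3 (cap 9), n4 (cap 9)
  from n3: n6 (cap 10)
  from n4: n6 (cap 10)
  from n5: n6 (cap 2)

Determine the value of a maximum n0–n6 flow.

12

Augment n0→n1→n5→n6: bottleneck 2, flow now 2.
Augment n0→n2→n3→n6: bottleneck 9, flow now 11.
Augment n0→n2→n4→n6: bottleneck 1, flow now 12.
No augmenting path remains; maximum flow = 12.
In the residual graph, reachable from n0: {n0, n1, n5}.
Min-cut edges: n0→n2 (10), n5→n6 (2); capacity 10 + 2 = 12.
This cut is saturated, so no flow can exceed 12.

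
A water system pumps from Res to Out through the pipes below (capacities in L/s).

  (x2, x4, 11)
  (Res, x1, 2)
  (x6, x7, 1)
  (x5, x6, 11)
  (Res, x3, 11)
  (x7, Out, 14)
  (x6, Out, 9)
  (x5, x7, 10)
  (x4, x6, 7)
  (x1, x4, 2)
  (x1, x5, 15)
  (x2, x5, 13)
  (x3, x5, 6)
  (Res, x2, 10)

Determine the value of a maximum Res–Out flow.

18

Augment Res→x1→x4→x6→Out: bottleneck 2, flow now 2.
Augment Res→x2→x4→x6→Out: bottleneck 5, flow now 7.
Augment Res→x2→x5→x6→Out: bottleneck 2, flow now 9.
Augment Res→x2→x5→x7→Out: bottleneck 3, flow now 12.
Augment Res→x3→x5→x7→Out: bottleneck 6, flow now 18.
No augmenting path remains; maximum flow = 18.
In the residual graph, reachable from Res: {Res, x3}.
Min-cut edges: Res→x1 (2), Res→x2 (10), x3→x5 (6); capacity 2 + 10 + 6 = 18.
This cut is saturated, so no flow can exceed 18.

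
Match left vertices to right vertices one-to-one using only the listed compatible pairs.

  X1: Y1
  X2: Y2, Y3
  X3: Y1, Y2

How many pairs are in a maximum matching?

3

Unit-capacity flow: source→left, listed edges, right→sink; max matching = max flow.
Augmenting path X1→Y1 (+1); matched 1.
Augmenting path X2→Y2 (+1); matched 2.
Augmenting path X3→Y2→X2→Y3 (+1); matched 3.
No augmenting path remains; maximum matching = 3.
König certificate: {X1, X2, X3} is a vertex cover of size 3 (every listed pair touches it), so no matching can be larger.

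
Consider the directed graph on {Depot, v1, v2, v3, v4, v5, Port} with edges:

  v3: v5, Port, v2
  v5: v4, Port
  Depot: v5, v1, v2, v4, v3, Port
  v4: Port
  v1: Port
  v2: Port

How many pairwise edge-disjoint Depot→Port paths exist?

6

Assign every edge capacity 1; by Menger, the answer equals the max flow.
Path Depot→Port (+1); total 1.
Path Depot→v1→Port (+1); total 2.
Path Depot→v2→Port (+1); total 3.
Path Depot→v3→Port (+1); total 4.
Path Depot→v4→Port (+1); total 5.
Path Depot→v5→Port (+1); total 6.
No residual Depot→Port path; max flow = 6.
Certifying cut of size 6: {Depot→Port, Depot→v1, Depot→v2, Depot→v3, Depot→v4, Depot→v5}.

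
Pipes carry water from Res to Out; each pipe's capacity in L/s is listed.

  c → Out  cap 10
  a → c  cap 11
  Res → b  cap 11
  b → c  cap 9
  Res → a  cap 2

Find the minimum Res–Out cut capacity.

Augment Res→a→c→Out: bottleneck 2, flow now 2.
Augment Res→b→c→Out: bottleneck 8, flow now 10.
No augmenting path remains; maximum flow = 10.
By max-flow min-cut, the minimum cut capacity equals the max flow.
In the residual graph, reachable from Res: {Res, a, b, c}.
Min-cut edges: c→Out (10); capacity 10 = 10.

10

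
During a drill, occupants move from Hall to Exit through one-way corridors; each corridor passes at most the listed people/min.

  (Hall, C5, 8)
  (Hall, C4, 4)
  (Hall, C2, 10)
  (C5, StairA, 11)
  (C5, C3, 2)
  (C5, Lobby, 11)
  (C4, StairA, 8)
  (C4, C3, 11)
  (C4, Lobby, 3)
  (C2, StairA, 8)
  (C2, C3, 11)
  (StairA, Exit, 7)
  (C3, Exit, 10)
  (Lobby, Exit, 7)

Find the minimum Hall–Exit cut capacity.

22

Augment Hall→C5→StairA→Exit: bottleneck 7, flow now 7.
Augment Hall→C5→C3→Exit: bottleneck 1, flow now 8.
Augment Hall→C4→C3→Exit: bottleneck 4, flow now 12.
Augment Hall→C2→C3→Exit: bottleneck 5, flow now 17.
Augment Hall→C2→StairA→C5→Lobby→Exit: bottleneck 5, flow now 22. (uses reverse residual edge)
No augmenting path remains; maximum flow = 22.
By max-flow min-cut, the minimum cut capacity equals the max flow.
In the residual graph, reachable from Hall: {Hall}.
Min-cut edges: Hall→C5 (8), Hall→C4 (4), Hall→C2 (10); capacity 8 + 4 + 10 = 22.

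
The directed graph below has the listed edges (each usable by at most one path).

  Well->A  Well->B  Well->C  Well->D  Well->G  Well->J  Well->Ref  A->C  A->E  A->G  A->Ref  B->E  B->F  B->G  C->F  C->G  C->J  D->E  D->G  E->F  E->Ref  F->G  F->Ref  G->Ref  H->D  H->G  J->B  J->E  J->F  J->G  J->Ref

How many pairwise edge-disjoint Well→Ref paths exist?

6

Assign every edge capacity 1; by Menger, the answer equals the max flow.
Path Well→Ref (+1); total 1.
Path Well→A→Ref (+1); total 2.
Path Well→G→Ref (+1); total 3.
Path Well→J→Ref (+1); total 4.
Path Well→B→E→Ref (+1); total 5.
Path Well→C→F→Ref (+1); total 6.
No residual Well→Ref path; max flow = 6.
Certifying cut of size 6: {E→Ref, F→Ref, G→Ref, J→Ref, Well→A, Well→Ref}.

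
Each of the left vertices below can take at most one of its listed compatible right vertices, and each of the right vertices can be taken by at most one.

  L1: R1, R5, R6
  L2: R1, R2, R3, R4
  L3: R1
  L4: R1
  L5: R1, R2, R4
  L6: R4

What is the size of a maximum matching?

5

Unit-capacity flow: source→left, listed edges, right→sink; max matching = max flow.
Augmenting path L1→R1 (+1); matched 1.
Augmenting path L2→R2 (+1); matched 2.
Augmenting path L5→R4 (+1); matched 3.
Augmenting path L3→R1→L1→R5 (+1); matched 4.
Augmenting path L6→R4→L5→R2→L2→R3 (+1); matched 5.
No augmenting path remains; maximum matching = 5.
König certificate: {L1, L2, L5, L6, R1} is a vertex cover of size 5 (every listed pair touches it), so no matching can be larger.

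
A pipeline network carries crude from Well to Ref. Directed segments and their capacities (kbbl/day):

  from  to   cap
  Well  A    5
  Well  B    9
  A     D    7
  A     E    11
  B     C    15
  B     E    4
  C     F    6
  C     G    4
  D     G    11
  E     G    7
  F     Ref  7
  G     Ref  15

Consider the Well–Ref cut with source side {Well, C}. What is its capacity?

Edges leaving {Well, C}: Well→A (5), Well→B (9), C→F (6), C→G (4).
Cut capacity = 5 + 9 + 6 + 4 = 24.

24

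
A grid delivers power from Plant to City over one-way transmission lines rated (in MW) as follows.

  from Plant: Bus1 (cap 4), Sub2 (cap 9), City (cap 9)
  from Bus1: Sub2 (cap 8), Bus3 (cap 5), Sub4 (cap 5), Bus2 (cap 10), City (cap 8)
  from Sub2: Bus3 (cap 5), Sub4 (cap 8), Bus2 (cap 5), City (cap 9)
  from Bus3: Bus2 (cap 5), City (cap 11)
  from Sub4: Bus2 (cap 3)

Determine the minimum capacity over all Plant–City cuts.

22

Augment Plant→City: bottleneck 9, flow now 9.
Augment Plant→Bus1→City: bottleneck 4, flow now 13.
Augment Plant→Sub2→City: bottleneck 9, flow now 22.
No augmenting path remains; maximum flow = 22.
By max-flow min-cut, the minimum cut capacity equals the max flow.
In the residual graph, reachable from Plant: {Plant}.
Min-cut edges: Plant→Bus1 (4), Plant→Sub2 (9), Plant→City (9); capacity 4 + 9 + 9 = 22.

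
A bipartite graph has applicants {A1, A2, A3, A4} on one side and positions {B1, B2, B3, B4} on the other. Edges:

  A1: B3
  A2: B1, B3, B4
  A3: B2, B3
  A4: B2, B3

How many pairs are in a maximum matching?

3

Unit-capacity flow: source→left, listed edges, right→sink; max matching = max flow.
Augmenting path A1→B3 (+1); matched 1.
Augmenting path A2→B1 (+1); matched 2.
Augmenting path A3→B2 (+1); matched 3.
No augmenting path remains; maximum matching = 3.
König certificate: {A2, B2, B3} is a vertex cover of size 3 (every listed pair touches it), so no matching can be larger.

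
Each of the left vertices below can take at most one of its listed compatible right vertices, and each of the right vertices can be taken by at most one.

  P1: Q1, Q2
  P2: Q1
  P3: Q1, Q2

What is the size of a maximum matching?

Unit-capacity flow: source→left, listed edges, right→sink; max matching = max flow.
Augmenting path P1→Q1 (+1); matched 1.
Augmenting path P3→Q2 (+1); matched 2.
No augmenting path remains; maximum matching = 2.
König certificate: {Q1, Q2} is a vertex cover of size 2 (every listed pair touches it), so no matching can be larger.

2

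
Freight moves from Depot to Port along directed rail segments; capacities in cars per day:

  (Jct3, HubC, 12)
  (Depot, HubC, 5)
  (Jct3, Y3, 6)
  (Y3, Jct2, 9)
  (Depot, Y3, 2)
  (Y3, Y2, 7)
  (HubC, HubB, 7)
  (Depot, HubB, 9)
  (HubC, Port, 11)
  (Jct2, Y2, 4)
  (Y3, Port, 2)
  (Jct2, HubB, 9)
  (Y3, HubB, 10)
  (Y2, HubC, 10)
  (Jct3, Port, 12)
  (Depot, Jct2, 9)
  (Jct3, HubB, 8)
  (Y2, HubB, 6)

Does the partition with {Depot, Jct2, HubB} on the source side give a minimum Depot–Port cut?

Yes — it is a minimum cut (capacity 11).

Given cut capacity: 2 + 5 + 4 = 11.
Augment Depot→Y3→Port: bottleneck 2, flow now 2.
Augment Depot→HubC→Port: bottleneck 5, flow now 7.
Augment Depot→Jct2→Y2→HubC→Port: bottleneck 4, flow now 11.
No augmenting path remains; maximum flow = 11.
Cut capacity 11 equals the max flow, so it is a minimum cut.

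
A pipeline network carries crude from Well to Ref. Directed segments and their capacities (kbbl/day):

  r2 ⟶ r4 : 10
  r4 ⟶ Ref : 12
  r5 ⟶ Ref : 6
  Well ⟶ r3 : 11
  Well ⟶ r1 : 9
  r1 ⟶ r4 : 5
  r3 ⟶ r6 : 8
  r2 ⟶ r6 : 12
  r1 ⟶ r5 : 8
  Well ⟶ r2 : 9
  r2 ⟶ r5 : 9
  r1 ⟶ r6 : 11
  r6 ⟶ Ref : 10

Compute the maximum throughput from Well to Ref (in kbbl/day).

Augment Well→r1→r4→Ref: bottleneck 5, flow now 5.
Augment Well→r1→r5→Ref: bottleneck 4, flow now 9.
Augment Well→r2→r4→Ref: bottleneck 7, flow now 16.
Augment Well→r2→r5→Ref: bottleneck 2, flow now 18.
Augment Well→r3→r6→Ref: bottleneck 8, flow now 26.
No augmenting path remains; maximum flow = 26.
In the residual graph, reachable from Well: {Well, r3}.
Min-cut edges: Well→r1 (9), Well→r2 (9), r3→r6 (8); capacity 9 + 9 + 8 = 26.
This cut is saturated, so no flow can exceed 26.

26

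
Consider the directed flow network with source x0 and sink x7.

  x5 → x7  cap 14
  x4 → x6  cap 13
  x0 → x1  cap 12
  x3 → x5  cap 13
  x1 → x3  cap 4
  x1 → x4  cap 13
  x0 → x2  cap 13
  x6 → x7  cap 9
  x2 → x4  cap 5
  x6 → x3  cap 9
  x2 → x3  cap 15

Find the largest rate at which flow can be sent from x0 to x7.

22

Augment x0→x1→x3→x5→x7: bottleneck 4, flow now 4.
Augment x0→x1→x4→x6→x7: bottleneck 8, flow now 12.
Augment x0→x2→x3→x5→x7: bottleneck 9, flow now 21.
Augment x0→x2→x4→x6→x7: bottleneck 1, flow now 22.
No augmenting path remains; maximum flow = 22.
In the residual graph, reachable from x0: {x0, x1, x2, x3, x4, x6}.
Min-cut edges: x3→x5 (13), x6→x7 (9); capacity 13 + 9 = 22.
This cut is saturated, so no flow can exceed 22.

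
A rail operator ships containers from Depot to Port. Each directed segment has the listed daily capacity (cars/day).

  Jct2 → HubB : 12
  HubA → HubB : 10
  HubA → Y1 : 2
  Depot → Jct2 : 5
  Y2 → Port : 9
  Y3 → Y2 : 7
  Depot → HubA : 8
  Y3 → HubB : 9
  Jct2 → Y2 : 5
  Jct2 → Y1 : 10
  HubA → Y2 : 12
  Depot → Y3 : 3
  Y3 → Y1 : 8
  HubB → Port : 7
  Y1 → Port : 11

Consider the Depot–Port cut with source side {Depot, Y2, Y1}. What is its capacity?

Edges leaving {Depot, Y2, Y1}: Depot→HubA (8), Depot→Jct2 (5), Depot→Y3 (3), Y2→Port (9), Y1→Port (11).
Cut capacity = 8 + 5 + 3 + 9 + 11 = 36.

36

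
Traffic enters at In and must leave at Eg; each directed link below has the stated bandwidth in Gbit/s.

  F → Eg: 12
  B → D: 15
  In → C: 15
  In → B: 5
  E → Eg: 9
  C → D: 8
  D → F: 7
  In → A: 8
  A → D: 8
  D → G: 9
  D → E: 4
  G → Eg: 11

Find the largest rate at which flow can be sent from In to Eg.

20

Augment In→A→D→E→Eg: bottleneck 4, flow now 4.
Augment In→A→D→F→Eg: bottleneck 4, flow now 8.
Augment In→B→D→F→Eg: bottleneck 3, flow now 11.
Augment In→B→D→G→Eg: bottleneck 2, flow now 13.
Augment In→C→D→G→Eg: bottleneck 7, flow now 20.
No augmenting path remains; maximum flow = 20.
In the residual graph, reachable from In: {In, A, B, C, D}.
Min-cut edges: D→E (4), D→F (7), D→G (9); capacity 4 + 7 + 9 = 20.
This cut is saturated, so no flow can exceed 20.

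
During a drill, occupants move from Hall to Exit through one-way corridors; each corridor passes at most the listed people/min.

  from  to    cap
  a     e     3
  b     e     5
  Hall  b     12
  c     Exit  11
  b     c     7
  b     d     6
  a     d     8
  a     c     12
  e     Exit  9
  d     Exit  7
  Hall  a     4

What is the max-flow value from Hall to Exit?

Augment Hall→a→c→Exit: bottleneck 4, flow now 4.
Augment Hall→b→c→Exit: bottleneck 7, flow now 11.
Augment Hall→b→d→Exit: bottleneck 5, flow now 16.
No augmenting path remains; maximum flow = 16.
In the residual graph, reachable from Hall: {Hall}.
Min-cut edges: Hall→a (4), Hall→b (12); capacity 4 + 12 = 16.
This cut is saturated, so no flow can exceed 16.

16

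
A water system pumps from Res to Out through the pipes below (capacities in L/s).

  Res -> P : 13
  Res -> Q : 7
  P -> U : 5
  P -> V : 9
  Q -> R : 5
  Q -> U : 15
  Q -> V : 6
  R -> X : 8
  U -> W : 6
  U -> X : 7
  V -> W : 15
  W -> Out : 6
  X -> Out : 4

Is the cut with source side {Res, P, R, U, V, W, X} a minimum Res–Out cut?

Given cut capacity: 7 + 6 + 4 = 17.
Augment Res→P→U→W→Out: bottleneck 5, flow now 5.
Augment Res→P→V→W→Out: bottleneck 1, flow now 6.
Augment Res→Q→R→X→Out: bottleneck 4, flow now 10.
No augmenting path remains; maximum flow = 10.
In the residual graph, reachable from Res: {Res, P, Q, R, U, V, W, X}.
Min-cut edges: W→Out (6), X→Out (4); capacity 6 + 4 = 10.
Cut capacity 17 exceeds the max flow 10, so it is not minimum.

No — its capacity is 17, but the minimum cut has capacity 10.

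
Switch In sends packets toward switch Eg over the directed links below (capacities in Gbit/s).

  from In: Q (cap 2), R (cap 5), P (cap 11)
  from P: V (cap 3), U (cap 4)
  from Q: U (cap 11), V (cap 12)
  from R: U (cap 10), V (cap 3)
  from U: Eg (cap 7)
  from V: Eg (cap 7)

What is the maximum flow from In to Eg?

14

Augment In→P→U→Eg: bottleneck 4, flow now 4.
Augment In→P→V→Eg: bottleneck 3, flow now 7.
Augment In→Q→U→Eg: bottleneck 2, flow now 9.
Augment In→R→U→Eg: bottleneck 1, flow now 10.
Augment In→R→V→Eg: bottleneck 3, flow now 13.
Augment In→R→U→Q→V→Eg: bottleneck 1, flow now 14. (uses reverse residual edge)
No augmenting path remains; maximum flow = 14.
In the residual graph, reachable from In: {In, P}.
Min-cut edges: In→Q (2), In→R (5), P→U (4), P→V (3); capacity 2 + 5 + 4 + 3 = 14.
This cut is saturated, so no flow can exceed 14.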